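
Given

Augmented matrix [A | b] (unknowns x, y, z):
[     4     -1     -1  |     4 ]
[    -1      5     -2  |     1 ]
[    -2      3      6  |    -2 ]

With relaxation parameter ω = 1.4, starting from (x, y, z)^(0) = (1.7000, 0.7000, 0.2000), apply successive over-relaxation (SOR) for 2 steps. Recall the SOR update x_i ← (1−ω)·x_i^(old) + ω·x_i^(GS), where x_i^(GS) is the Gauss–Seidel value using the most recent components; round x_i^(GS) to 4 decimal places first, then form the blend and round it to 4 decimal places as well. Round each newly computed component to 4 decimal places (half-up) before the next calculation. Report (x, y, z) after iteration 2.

(1.0059, 0.2078, -0.0047)

Iteration 1:
  x: GS value = (4 - (-1)·0.7000 - (-1)·0.2000) / (4) = 1.2250;  x ← (1−ω)·1.7000 + ω·1.2250 = 1.0350
  y: GS value = (1 - (-1)·1.0350 - (-2)·0.2000) / (5) = 0.4870;  y ← (1−ω)·0.7000 + ω·0.4870 = 0.4018
  z: GS value = (-2 - (-2)·1.0350 - (3)·0.4018) / (6) = -0.1892;  z ← (1−ω)·0.2000 + ω·-0.1892 = -0.3449
Iteration 2:
  x: GS value = (4 - (-1)·0.4018 - (-1)·-0.3449) / (4) = 1.0142;  x ← (1−ω)·1.0350 + ω·1.0142 = 1.0059
  y: GS value = (1 - (-1)·1.0059 - (-2)·-0.3449) / (5) = 0.2632;  y ← (1−ω)·0.4018 + ω·0.2632 = 0.2078
  z: GS value = (-2 - (-2)·1.0059 - (3)·0.2078) / (6) = -0.1019;  z ← (1−ω)·-0.3449 + ω·-0.1019 = -0.0047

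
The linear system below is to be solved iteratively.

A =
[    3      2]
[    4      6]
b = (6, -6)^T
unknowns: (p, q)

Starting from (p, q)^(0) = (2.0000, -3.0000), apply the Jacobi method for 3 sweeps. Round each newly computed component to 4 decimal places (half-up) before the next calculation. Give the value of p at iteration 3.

4.4445

Iteration 1:
  p = (6 - (2)·-3.0000) / (3) = 4.0000
  q = (-6 - (4)·2.0000) / (6) = -2.3333
Iteration 2:
  p = (6 - (2)·-2.3333) / (3) = 3.5555
  q = (-6 - (4)·4.0000) / (6) = -3.6667
Iteration 3:
  p = (6 - (2)·-3.6667) / (3) = 4.4445
  q = (-6 - (4)·3.5555) / (6) = -3.3703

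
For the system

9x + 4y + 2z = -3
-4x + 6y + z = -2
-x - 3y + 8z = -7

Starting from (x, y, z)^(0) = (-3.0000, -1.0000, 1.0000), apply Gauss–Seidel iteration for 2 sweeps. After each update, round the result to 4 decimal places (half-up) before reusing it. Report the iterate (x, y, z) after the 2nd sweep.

Iteration 1:
  x = (-3 - (4)·-1.0000 - (2)·1.0000) / (9) = -0.1111
  y = (-2 - (-4)·-0.1111 - (1)·1.0000) / (6) = -0.5741
  z = (-7 - (-1)·-0.1111 - (-3)·-0.5741) / (8) = -1.1042
Iteration 2:
  x = (-3 - (4)·-0.5741 - (2)·-1.1042) / (9) = 0.1672
  y = (-2 - (-4)·0.1672 - (1)·-1.1042) / (6) = -0.0378
  z = (-7 - (-1)·0.1672 - (-3)·-0.0378) / (8) = -0.8683

(0.1672, -0.0378, -0.8683)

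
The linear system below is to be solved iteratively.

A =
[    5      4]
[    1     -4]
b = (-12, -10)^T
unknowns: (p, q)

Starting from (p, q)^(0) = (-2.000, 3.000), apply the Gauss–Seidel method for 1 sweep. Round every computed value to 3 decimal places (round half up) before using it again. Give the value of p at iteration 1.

-4.800

Iteration 1:
  p = (-12 - (4)·3.000) / (5) = -4.800
  q = (-10 - (1)·-4.800) / (-4) = 1.300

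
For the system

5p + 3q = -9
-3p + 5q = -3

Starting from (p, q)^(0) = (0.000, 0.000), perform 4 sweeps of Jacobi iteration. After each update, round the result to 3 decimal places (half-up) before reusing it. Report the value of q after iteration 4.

-1.075

Iteration 1:
  p = (-9 - (3)·0.000) / (5) = -1.800
  q = (-3 - (-3)·0.000) / (5) = -0.600
Iteration 2:
  p = (-9 - (3)·-0.600) / (5) = -1.440
  q = (-3 - (-3)·-1.800) / (5) = -1.680
Iteration 3:
  p = (-9 - (3)·-1.680) / (5) = -0.792
  q = (-3 - (-3)·-1.440) / (5) = -1.464
Iteration 4:
  p = (-9 - (3)·-1.464) / (5) = -0.922
  q = (-3 - (-3)·-0.792) / (5) = -1.075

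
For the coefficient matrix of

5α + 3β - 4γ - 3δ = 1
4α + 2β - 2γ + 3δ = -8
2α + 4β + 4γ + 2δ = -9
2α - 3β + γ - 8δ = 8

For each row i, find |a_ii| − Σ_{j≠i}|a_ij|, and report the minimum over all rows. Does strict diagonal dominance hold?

-7

row 1: |5| − (3+4+3) = -5
row 2: |2| − (4+2+3) = -7
row 3: |4| − (2+4+2) = -4
row 4: |-8| − (2+3+1) = 2
minimum over rows = -7 → not strictly diagonally dominant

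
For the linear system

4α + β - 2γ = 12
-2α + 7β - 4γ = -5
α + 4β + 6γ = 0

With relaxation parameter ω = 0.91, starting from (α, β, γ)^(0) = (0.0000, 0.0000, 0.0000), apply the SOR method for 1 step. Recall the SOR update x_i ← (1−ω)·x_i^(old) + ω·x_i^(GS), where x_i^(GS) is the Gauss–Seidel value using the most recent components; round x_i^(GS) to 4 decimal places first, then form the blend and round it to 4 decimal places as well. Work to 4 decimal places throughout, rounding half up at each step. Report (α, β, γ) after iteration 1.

Iteration 1:
  α: GS value = (12 - (1)·0.0000 - (-2)·0.0000) / (4) = 3.0000;  α ← (1−ω)·0.0000 + ω·3.0000 = 2.7300
  β: GS value = (-5 - (-2)·2.7300 - (-4)·0.0000) / (7) = 0.0657;  β ← (1−ω)·0.0000 + ω·0.0657 = 0.0598
  γ: GS value = (0 - (1)·2.7300 - (4)·0.0598) / (6) = -0.4949;  γ ← (1−ω)·0.0000 + ω·-0.4949 = -0.4504

(2.7300, 0.0598, -0.4504)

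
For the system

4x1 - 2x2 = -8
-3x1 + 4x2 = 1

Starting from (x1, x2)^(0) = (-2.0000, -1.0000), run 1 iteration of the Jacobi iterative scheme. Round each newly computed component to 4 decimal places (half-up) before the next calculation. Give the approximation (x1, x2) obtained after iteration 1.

(-2.5000, -1.2500)

Iteration 1:
  x1 = (-8 - (-2)·-1.0000) / (4) = -2.5000
  x2 = (1 - (-3)·-2.0000) / (4) = -1.2500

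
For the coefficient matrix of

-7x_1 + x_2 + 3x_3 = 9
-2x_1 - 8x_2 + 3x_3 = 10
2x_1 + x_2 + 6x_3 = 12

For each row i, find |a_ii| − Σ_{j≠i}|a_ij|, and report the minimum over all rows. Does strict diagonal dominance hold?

3

row 1: |-7| − (1+3) = 3
row 2: |-8| − (2+3) = 3
row 3: |6| − (2+1) = 3
minimum over rows = 3 → strictly diagonally dominant (convergence guaranteed)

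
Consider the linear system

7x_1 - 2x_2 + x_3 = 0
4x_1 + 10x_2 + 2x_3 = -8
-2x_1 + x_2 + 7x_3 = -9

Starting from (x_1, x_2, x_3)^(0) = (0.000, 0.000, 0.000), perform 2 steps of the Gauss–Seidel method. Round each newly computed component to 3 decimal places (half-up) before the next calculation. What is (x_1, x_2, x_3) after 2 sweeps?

(-0.061, -0.541, -1.226)

Iteration 1:
  x_1 = (0 - (-2)·0.000 - (1)·0.000) / (7) = 0.000
  x_2 = (-8 - (4)·0.000 - (2)·0.000) / (10) = -0.800
  x_3 = (-9 - (-2)·0.000 - (1)·-0.800) / (7) = -1.171
Iteration 2:
  x_1 = (0 - (-2)·-0.800 - (1)·-1.171) / (7) = -0.061
  x_2 = (-8 - (4)·-0.061 - (2)·-1.171) / (10) = -0.541
  x_3 = (-9 - (-2)·-0.061 - (1)·-0.541) / (7) = -1.226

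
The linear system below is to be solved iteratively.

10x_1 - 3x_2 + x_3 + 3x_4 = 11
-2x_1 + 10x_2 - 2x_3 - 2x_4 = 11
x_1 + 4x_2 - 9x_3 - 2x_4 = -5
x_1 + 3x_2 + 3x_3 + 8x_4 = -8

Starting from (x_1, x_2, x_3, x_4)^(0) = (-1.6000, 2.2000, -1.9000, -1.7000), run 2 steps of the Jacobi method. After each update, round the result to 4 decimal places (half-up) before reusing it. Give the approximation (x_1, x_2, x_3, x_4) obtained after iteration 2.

(1.2184, 1.7562, 1.0583, -1.9800)

Iteration 1:
  x_1 = (11 - (-3)·2.2000 - (1)·-1.9000 - (3)·-1.7000) / (10) = 2.4600
  x_2 = (11 - (-2)·-1.6000 - (-2)·-1.9000 - (-2)·-1.7000) / (10) = 0.0600
  x_3 = (-5 - (1)·-1.6000 - (4)·2.2000 - (-2)·-1.7000) / (-9) = 1.7333
  x_4 = (-8 - (1)·-1.6000 - (3)·2.2000 - (3)·-1.9000) / (8) = -0.9125
Iteration 2:
  x_1 = (11 - (-3)·0.0600 - (1)·1.7333 - (3)·-0.9125) / (10) = 1.2184
  x_2 = (11 - (-2)·2.4600 - (-2)·1.7333 - (-2)·-0.9125) / (10) = 1.7562
  x_3 = (-5 - (1)·2.4600 - (4)·0.0600 - (-2)·-0.9125) / (-9) = 1.0583
  x_4 = (-8 - (1)·2.4600 - (3)·0.0600 - (3)·1.7333) / (8) = -1.9800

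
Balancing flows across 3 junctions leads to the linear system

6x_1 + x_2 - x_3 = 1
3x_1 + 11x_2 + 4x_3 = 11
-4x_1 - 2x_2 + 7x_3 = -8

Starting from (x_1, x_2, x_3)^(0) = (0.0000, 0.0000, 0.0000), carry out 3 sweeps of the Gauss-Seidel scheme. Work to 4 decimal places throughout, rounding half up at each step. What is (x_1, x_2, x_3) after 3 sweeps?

(-0.1919, 1.3566, -0.8649)

Iteration 1:
  x_1 = (1 - (1)·0.0000 - (-1)·0.0000) / (6) = 0.1667
  x_2 = (11 - (3)·0.1667 - (4)·0.0000) / (11) = 0.9545
  x_3 = (-8 - (-4)·0.1667 - (-2)·0.9545) / (7) = -0.7749
Iteration 2:
  x_1 = (1 - (1)·0.9545 - (-1)·-0.7749) / (6) = -0.1216
  x_2 = (11 - (3)·-0.1216 - (4)·-0.7749) / (11) = 1.3149
  x_3 = (-8 - (-4)·-0.1216 - (-2)·1.3149) / (7) = -0.8367
Iteration 3:
  x_1 = (1 - (1)·1.3149 - (-1)·-0.8367) / (6) = -0.1919
  x_2 = (11 - (3)·-0.1919 - (4)·-0.8367) / (11) = 1.3566
  x_3 = (-8 - (-4)·-0.1919 - (-2)·1.3566) / (7) = -0.8649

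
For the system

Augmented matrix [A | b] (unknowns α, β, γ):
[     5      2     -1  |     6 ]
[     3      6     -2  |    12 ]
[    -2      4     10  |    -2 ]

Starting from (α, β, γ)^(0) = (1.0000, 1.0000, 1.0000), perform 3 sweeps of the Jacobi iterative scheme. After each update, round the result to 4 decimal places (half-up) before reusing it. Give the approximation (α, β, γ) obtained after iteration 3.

(0.5067, 1.5622, -0.6693)

Iteration 1:
  α = (6 - (2)·1.0000 - (-1)·1.0000) / (5) = 1.0000
  β = (12 - (3)·1.0000 - (-2)·1.0000) / (6) = 1.8333
  γ = (-2 - (-2)·1.0000 - (4)·1.0000) / (10) = -0.4000
Iteration 2:
  α = (6 - (2)·1.8333 - (-1)·-0.4000) / (5) = 0.3867
  β = (12 - (3)·1.0000 - (-2)·-0.4000) / (6) = 1.3667
  γ = (-2 - (-2)·1.0000 - (4)·1.8333) / (10) = -0.7333
Iteration 3:
  α = (6 - (2)·1.3667 - (-1)·-0.7333) / (5) = 0.5067
  β = (12 - (3)·0.3867 - (-2)·-0.7333) / (6) = 1.5622
  γ = (-2 - (-2)·0.3867 - (4)·1.3667) / (10) = -0.6693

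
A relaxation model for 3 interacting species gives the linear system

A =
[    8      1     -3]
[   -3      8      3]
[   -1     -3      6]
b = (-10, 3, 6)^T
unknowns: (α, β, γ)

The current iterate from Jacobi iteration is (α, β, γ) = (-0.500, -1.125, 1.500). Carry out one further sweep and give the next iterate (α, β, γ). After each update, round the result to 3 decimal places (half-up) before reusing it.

One sweep:
  α = (-10 - (1)·-1.125 - (-3)·1.500) / (8) = -0.547
  β = (3 - (-3)·-0.500 - (3)·1.500) / (8) = -0.375
  γ = (6 - (-1)·-0.500 - (-3)·-1.125) / (6) = 0.354

(-0.547, -0.375, 0.354)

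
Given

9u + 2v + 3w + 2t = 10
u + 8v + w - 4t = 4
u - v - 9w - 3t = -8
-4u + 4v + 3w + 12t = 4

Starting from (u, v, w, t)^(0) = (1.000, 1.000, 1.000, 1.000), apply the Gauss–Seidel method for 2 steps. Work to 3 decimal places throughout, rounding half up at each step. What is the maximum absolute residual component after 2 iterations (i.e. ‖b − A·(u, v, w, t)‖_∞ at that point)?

Iteration 1:
  u = (10 - (2)·1.000 - (3)·1.000 - (2)·1.000) / (9) = 0.333
  v = (4 - (1)·0.333 - (1)·1.000 - (-4)·1.000) / (8) = 0.833
  w = (-8 - (1)·0.333 - (-1)·0.833 - (-3)·1.000) / (-9) = 0.500
  t = (4 - (-4)·0.333 - (4)·0.833 - (3)·0.500) / (12) = 0.042
Iteration 2:
  u = (10 - (2)·0.833 - (3)·0.500 - (2)·0.042) / (9) = 0.750
  v = (4 - (1)·0.750 - (1)·0.500 - (-4)·0.042) / (8) = 0.365
  w = (-8 - (1)·0.750 - (-1)·0.365 - (-3)·0.042) / (-9) = 0.918
  t = (4 - (-4)·0.750 - (4)·0.365 - (3)·0.918) / (12) = 0.232
Residual b − A·x = (-0.698, 0.340, 0.573, 0.002); ∞-norm = 0.698

0.698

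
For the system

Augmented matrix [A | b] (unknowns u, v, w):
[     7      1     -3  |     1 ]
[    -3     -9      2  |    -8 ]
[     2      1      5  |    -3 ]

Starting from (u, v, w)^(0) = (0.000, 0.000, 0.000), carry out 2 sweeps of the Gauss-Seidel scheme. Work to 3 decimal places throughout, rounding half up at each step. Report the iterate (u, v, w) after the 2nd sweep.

Iteration 1:
  u = (1 - (1)·0.000 - (-3)·0.000) / (7) = 0.143
  v = (-8 - (-3)·0.143 - (2)·0.000) / (-9) = 0.841
  w = (-3 - (2)·0.143 - (1)·0.841) / (5) = -0.825
Iteration 2:
  u = (1 - (1)·0.841 - (-3)·-0.825) / (7) = -0.331
  v = (-8 - (-3)·-0.331 - (2)·-0.825) / (-9) = 0.816
  w = (-3 - (2)·-0.331 - (1)·0.816) / (5) = -0.631

(-0.331, 0.816, -0.631)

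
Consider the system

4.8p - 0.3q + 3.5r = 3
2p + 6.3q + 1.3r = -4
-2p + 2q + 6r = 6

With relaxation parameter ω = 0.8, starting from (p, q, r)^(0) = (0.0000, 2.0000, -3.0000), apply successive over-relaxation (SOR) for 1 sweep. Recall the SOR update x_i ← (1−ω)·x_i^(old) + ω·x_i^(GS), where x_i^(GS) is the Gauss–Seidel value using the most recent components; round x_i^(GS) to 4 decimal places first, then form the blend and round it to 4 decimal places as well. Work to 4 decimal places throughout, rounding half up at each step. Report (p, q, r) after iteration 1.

Iteration 1:
  p: GS value = (3 - (-0.3)·2.0000 - (3.5)·-3.0000) / (4.8) = 2.9375;  p ← (1−ω)·0.0000 + ω·2.9375 = 2.3500
  q: GS value = (-4 - (2)·2.3500 - (1.3)·-3.0000) / (6.3) = -0.7619;  q ← (1−ω)·2.0000 + ω·-0.7619 = -0.2095
  r: GS value = (6 - (-2)·2.3500 - (2)·-0.2095) / (6) = 1.8532;  r ← (1−ω)·-3.0000 + ω·1.8532 = 0.8826

(2.3500, -0.2095, 0.8826)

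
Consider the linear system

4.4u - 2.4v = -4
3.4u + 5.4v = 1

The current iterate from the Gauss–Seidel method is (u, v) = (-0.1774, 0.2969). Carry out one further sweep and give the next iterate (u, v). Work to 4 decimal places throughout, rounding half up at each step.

One sweep:
  u = (-4 - (-2.4)·0.2969) / (4.4) = -0.7471
  v = (1 - (3.4)·-0.7471) / (5.4) = 0.6556

(-0.7471, 0.6556)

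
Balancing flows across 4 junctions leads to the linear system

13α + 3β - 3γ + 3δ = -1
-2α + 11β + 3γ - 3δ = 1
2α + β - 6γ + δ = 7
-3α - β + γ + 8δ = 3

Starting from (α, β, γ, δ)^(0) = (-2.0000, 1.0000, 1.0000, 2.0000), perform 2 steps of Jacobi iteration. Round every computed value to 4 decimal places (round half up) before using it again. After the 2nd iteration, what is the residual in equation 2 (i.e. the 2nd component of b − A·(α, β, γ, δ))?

Iteration 1:
  α = (-1 - (3)·1.0000 - (-3)·1.0000 - (3)·2.0000) / (13) = -0.5385
  β = (1 - (-2)·-2.0000 - (3)·1.0000 - (-3)·2.0000) / (11) = 0.0000
  γ = (7 - (2)·-2.0000 - (1)·1.0000 - (1)·2.0000) / (-6) = -1.3333
  δ = (3 - (-3)·-2.0000 - (-1)·1.0000 - (1)·1.0000) / (8) = -0.3750
Iteration 2:
  α = (-1 - (3)·0.0000 - (-3)·-1.3333 - (3)·-0.3750) / (13) = -0.2981
  β = (1 - (-2)·-0.5385 - (3)·-1.3333 - (-3)·-0.3750) / (11) = 0.2544
  γ = (7 - (2)·-0.5385 - (1)·0.0000 - (1)·-0.3750) / (-6) = -1.4087
  δ = (3 - (-3)·-0.5385 - (-1)·0.0000 - (1)·-1.3333) / (8) = 0.3397
Residual b − A·x = (-3.1331, 2.8506, -1.4501, 1.0512)

2.8506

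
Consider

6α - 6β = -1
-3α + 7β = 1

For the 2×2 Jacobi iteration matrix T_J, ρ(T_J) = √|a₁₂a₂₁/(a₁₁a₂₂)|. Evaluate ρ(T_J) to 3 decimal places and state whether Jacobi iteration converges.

0.655

a₁₂a₂₁/(a₁₁a₂₂) = (-6)·(-3) / ((6)·(7)) = 0.428571
ρ = √|0.428571| = √0.428571 = 0.655
ρ < 1, so Jacobi converges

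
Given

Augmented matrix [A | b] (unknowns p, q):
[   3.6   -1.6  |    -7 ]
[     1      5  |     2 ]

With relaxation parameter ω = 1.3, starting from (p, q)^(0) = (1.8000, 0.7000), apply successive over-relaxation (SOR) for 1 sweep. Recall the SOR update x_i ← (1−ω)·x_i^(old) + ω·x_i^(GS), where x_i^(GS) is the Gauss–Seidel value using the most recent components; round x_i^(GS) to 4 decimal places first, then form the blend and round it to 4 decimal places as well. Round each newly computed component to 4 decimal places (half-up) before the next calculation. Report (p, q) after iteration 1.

Iteration 1:
  p: GS value = (-7 - (-1.6)·0.7000) / (3.6) = -1.6333;  p ← (1−ω)·1.8000 + ω·-1.6333 = -2.6633
  q: GS value = (2 - (1)·-2.6633) / (5) = 0.9327;  q ← (1−ω)·0.7000 + ω·0.9327 = 1.0025

(-2.6633, 1.0025)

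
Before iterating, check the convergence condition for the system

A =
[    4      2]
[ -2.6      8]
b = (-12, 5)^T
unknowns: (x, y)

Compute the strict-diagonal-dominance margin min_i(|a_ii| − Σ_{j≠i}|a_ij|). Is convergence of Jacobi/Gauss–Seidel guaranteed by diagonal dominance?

2

row 1: |4| − (2) = 2
row 2: |8| − (2.6) = 5.4
minimum over rows = 2 → strictly diagonally dominant (convergence guaranteed)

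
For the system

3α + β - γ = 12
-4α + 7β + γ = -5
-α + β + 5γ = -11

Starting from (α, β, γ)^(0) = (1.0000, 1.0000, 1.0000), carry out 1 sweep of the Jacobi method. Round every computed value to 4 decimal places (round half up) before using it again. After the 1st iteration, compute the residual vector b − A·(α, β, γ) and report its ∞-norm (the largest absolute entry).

Iteration 1:
  α = (12 - (1)·1.0000 - (-1)·1.0000) / (3) = 4.0000
  β = (-5 - (-4)·1.0000 - (1)·1.0000) / (7) = -0.2857
  γ = (-11 - (-1)·1.0000 - (1)·1.0000) / (5) = -2.2000
Residual b − A·x = (-1.9143, 15.1999, 4.2857); ∞-norm = 15.1999

15.1999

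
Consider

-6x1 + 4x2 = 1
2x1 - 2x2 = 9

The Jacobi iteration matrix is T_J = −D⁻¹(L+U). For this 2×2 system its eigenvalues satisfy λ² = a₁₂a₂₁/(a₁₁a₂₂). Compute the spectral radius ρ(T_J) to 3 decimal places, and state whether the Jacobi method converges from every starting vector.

a₁₂a₂₁/(a₁₁a₂₂) = (4)·(2) / ((-6)·(-2)) = 0.666667
ρ = √|0.666667| = √0.666667 = 0.816
ρ < 1, so Jacobi converges

0.816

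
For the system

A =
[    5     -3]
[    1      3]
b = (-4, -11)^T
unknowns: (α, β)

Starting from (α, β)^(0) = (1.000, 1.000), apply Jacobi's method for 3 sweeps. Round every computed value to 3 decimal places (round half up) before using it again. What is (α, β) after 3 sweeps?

(-2.960, -2.600)

Iteration 1:
  α = (-4 - (-3)·1.000) / (5) = -0.200
  β = (-11 - (1)·1.000) / (3) = -4.000
Iteration 2:
  α = (-4 - (-3)·-4.000) / (5) = -3.200
  β = (-11 - (1)·-0.200) / (3) = -3.600
Iteration 3:
  α = (-4 - (-3)·-3.600) / (5) = -2.960
  β = (-11 - (1)·-3.200) / (3) = -2.600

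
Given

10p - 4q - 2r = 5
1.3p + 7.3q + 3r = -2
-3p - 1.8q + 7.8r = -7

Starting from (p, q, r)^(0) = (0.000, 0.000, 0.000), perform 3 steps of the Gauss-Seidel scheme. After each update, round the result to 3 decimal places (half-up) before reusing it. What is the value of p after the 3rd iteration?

0.342

Iteration 1:
  p = (5 - (-4)·0.000 - (-2)·0.000) / (10) = 0.500
  q = (-2 - (1.3)·0.500 - (3)·0.000) / (7.3) = -0.363
  r = (-7 - (-3)·0.500 - (-1.8)·-0.363) / (7.8) = -0.789
Iteration 2:
  p = (5 - (-4)·-0.363 - (-2)·-0.789) / (10) = 0.197
  q = (-2 - (1.3)·0.197 - (3)·-0.789) / (7.3) = 0.015
  r = (-7 - (-3)·0.197 - (-1.8)·0.015) / (7.8) = -0.818
Iteration 3:
  p = (5 - (-4)·0.015 - (-2)·-0.818) / (10) = 0.342
  q = (-2 - (1.3)·0.342 - (3)·-0.818) / (7.3) = 0.001
  r = (-7 - (-3)·0.342 - (-1.8)·0.001) / (7.8) = -0.766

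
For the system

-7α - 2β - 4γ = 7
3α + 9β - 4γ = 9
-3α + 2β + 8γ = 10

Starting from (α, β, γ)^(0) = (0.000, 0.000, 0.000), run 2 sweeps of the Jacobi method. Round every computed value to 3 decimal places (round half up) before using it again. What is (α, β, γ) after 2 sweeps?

(-2.000, 1.889, 0.625)

Iteration 1:
  α = (7 - (-2)·0.000 - (-4)·0.000) / (-7) = -1.000
  β = (9 - (3)·0.000 - (-4)·0.000) / (9) = 1.000
  γ = (10 - (-3)·0.000 - (2)·0.000) / (8) = 1.250
Iteration 2:
  α = (7 - (-2)·1.000 - (-4)·1.250) / (-7) = -2.000
  β = (9 - (3)·-1.000 - (-4)·1.250) / (9) = 1.889
  γ = (10 - (-3)·-1.000 - (2)·1.000) / (8) = 0.625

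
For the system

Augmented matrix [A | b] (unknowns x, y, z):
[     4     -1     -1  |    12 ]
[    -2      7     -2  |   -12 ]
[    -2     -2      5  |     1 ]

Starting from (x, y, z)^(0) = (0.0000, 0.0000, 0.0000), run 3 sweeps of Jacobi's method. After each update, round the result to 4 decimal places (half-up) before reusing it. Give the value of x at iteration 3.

Iteration 1:
  x = (12 - (-1)·0.0000 - (-1)·0.0000) / (4) = 3.0000
  y = (-12 - (-2)·0.0000 - (-2)·0.0000) / (7) = -1.7143
  z = (1 - (-2)·0.0000 - (-2)·0.0000) / (5) = 0.2000
Iteration 2:
  x = (12 - (-1)·-1.7143 - (-1)·0.2000) / (4) = 2.6214
  y = (-12 - (-2)·3.0000 - (-2)·0.2000) / (7) = -0.8000
  z = (1 - (-2)·3.0000 - (-2)·-1.7143) / (5) = 0.7143
Iteration 3:
  x = (12 - (-1)·-0.8000 - (-1)·0.7143) / (4) = 2.9786
  y = (-12 - (-2)·2.6214 - (-2)·0.7143) / (7) = -0.7612
  z = (1 - (-2)·2.6214 - (-2)·-0.8000) / (5) = 0.9286

2.9786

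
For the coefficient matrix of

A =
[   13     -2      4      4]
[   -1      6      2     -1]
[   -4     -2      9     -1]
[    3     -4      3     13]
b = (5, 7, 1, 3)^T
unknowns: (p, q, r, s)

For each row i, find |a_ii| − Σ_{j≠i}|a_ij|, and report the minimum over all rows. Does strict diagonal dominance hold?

row 1: |13| − (2+4+4) = 3
row 2: |6| − (1+2+1) = 2
row 3: |9| − (4+2+1) = 2
row 4: |13| − (3+4+3) = 3
minimum over rows = 2 → strictly diagonally dominant (convergence guaranteed)

2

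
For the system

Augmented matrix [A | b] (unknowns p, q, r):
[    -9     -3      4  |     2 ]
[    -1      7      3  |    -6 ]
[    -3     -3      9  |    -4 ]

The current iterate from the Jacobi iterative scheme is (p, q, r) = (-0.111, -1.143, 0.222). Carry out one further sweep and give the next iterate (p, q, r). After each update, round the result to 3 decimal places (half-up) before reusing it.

(0.257, -0.968, -0.862)

One sweep:
  p = (2 - (-3)·-1.143 - (4)·0.222) / (-9) = 0.257
  q = (-6 - (-1)·-0.111 - (3)·0.222) / (7) = -0.968
  r = (-4 - (-3)·-0.111 - (-3)·-1.143) / (9) = -0.862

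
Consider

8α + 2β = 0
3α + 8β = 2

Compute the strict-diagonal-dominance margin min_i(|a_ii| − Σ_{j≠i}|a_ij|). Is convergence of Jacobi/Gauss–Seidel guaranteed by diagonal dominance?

5

row 1: |8| − (2) = 6
row 2: |8| − (3) = 5
minimum over rows = 5 → strictly diagonally dominant (convergence guaranteed)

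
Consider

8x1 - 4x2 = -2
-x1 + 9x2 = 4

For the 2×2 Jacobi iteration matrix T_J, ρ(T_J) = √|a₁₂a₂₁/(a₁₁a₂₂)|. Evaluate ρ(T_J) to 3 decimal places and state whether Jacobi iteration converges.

a₁₂a₂₁/(a₁₁a₂₂) = (-4)·(-1) / ((8)·(9)) = 0.055556
ρ = √|0.055556| = √0.055556 = 0.236
ρ < 1, so Jacobi converges

0.236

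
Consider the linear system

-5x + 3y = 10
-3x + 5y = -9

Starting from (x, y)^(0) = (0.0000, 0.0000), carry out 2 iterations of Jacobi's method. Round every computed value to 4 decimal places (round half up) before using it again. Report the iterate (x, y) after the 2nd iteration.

(-3.0800, -3.0000)

Iteration 1:
  x = (10 - (3)·0.0000) / (-5) = -2.0000
  y = (-9 - (-3)·0.0000) / (5) = -1.8000
Iteration 2:
  x = (10 - (3)·-1.8000) / (-5) = -3.0800
  y = (-9 - (-3)·-2.0000) / (5) = -3.0000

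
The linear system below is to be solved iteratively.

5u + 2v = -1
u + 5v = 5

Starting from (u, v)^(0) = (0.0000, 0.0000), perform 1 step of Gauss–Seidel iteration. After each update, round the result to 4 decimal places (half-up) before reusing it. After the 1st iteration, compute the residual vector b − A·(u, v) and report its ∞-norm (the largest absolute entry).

Iteration 1:
  u = (-1 - (2)·0.0000) / (5) = -0.2000
  v = (5 - (1)·-0.2000) / (5) = 1.0400
Residual b − A·x = (-2.0800, 0.0000); ∞-norm = 2.0800

2.0800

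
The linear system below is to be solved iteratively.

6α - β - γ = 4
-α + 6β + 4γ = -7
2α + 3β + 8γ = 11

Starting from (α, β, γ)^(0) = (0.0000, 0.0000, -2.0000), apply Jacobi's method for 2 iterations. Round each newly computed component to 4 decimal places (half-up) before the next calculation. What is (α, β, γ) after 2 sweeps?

(0.9236, -2.0278, 1.2292)

Iteration 1:
  α = (4 - (-1)·0.0000 - (-1)·-2.0000) / (6) = 0.3333
  β = (-7 - (-1)·0.0000 - (4)·-2.0000) / (6) = 0.1667
  γ = (11 - (2)·0.0000 - (3)·0.0000) / (8) = 1.3750
Iteration 2:
  α = (4 - (-1)·0.1667 - (-1)·1.3750) / (6) = 0.9236
  β = (-7 - (-1)·0.3333 - (4)·1.3750) / (6) = -2.0278
  γ = (11 - (2)·0.3333 - (3)·0.1667) / (8) = 1.2292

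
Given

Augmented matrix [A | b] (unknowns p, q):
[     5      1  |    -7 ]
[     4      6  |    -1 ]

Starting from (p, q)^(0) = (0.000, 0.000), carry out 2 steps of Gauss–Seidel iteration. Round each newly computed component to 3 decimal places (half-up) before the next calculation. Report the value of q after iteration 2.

0.869

Iteration 1:
  p = (-7 - (1)·0.000) / (5) = -1.400
  q = (-1 - (4)·-1.400) / (6) = 0.767
Iteration 2:
  p = (-7 - (1)·0.767) / (5) = -1.553
  q = (-1 - (4)·-1.553) / (6) = 0.869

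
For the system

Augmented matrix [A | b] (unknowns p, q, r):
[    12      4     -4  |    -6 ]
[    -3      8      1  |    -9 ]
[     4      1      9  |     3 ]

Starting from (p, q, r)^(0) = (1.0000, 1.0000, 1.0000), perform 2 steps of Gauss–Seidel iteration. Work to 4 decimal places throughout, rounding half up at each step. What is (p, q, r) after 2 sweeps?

(0.2176, -1.1328, 0.3625)

Iteration 1:
  p = (-6 - (4)·1.0000 - (-4)·1.0000) / (12) = -0.5000
  q = (-9 - (-3)·-0.5000 - (1)·1.0000) / (8) = -1.4375
  r = (3 - (4)·-0.5000 - (1)·-1.4375) / (9) = 0.7153
Iteration 2:
  p = (-6 - (4)·-1.4375 - (-4)·0.7153) / (12) = 0.2176
  q = (-9 - (-3)·0.2176 - (1)·0.7153) / (8) = -1.1328
  r = (3 - (4)·0.2176 - (1)·-1.1328) / (9) = 0.3625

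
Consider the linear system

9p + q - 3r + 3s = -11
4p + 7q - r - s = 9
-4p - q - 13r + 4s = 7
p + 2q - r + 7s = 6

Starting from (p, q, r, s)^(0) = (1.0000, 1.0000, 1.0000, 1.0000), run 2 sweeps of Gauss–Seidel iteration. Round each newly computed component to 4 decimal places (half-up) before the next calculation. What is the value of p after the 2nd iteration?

Iteration 1:
  p = (-11 - (1)·1.0000 - (-3)·1.0000 - (3)·1.0000) / (9) = -1.3333
  q = (9 - (4)·-1.3333 - (-1)·1.0000 - (-1)·1.0000) / (7) = 2.3333
  r = (7 - (-4)·-1.3333 - (-1)·2.3333 - (4)·1.0000) / (-13) = 0.0000
  s = (6 - (1)·-1.3333 - (2)·2.3333 - (-1)·0.0000) / (7) = 0.3810
Iteration 2:
  p = (-11 - (1)·2.3333 - (-3)·0.0000 - (3)·0.3810) / (9) = -1.6085
  q = (9 - (4)·-1.6085 - (-1)·0.0000 - (-1)·0.3810) / (7) = 2.2593
  r = (7 - (-4)·-1.6085 - (-1)·2.2593 - (4)·0.3810) / (-13) = -0.1001
  s = (6 - (1)·-1.6085 - (2)·2.2593 - (-1)·-0.1001) / (7) = 0.4271

-1.6085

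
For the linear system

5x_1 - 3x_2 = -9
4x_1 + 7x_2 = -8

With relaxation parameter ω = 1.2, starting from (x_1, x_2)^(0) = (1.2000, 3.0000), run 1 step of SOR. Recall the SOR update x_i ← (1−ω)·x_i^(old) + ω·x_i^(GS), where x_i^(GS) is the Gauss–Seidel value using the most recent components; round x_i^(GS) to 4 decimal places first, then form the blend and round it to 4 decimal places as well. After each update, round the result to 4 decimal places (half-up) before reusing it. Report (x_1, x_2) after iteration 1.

(-0.2400, -1.8068)

Iteration 1:
  x_1: GS value = (-9 - (-3)·3.0000) / (5) = 0.0000;  x_1 ← (1−ω)·1.2000 + ω·0.0000 = -0.2400
  x_2: GS value = (-8 - (4)·-0.2400) / (7) = -1.0057;  x_2 ← (1−ω)·3.0000 + ω·-1.0057 = -1.8068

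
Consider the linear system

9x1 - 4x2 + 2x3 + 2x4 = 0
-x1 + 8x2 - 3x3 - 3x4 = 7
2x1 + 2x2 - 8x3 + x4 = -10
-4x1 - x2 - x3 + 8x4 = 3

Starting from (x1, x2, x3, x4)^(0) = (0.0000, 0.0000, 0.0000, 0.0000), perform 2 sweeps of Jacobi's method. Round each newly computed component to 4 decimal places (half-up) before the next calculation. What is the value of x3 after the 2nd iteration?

1.5156

Iteration 1:
  x1 = (0 - (-4)·0.0000 - (2)·0.0000 - (2)·0.0000) / (9) = 0.0000
  x2 = (7 - (-1)·0.0000 - (-3)·0.0000 - (-3)·0.0000) / (8) = 0.8750
  x3 = (-10 - (2)·0.0000 - (2)·0.0000 - (1)·0.0000) / (-8) = 1.2500
  x4 = (3 - (-4)·0.0000 - (-1)·0.0000 - (-1)·0.0000) / (8) = 0.3750
Iteration 2:
  x1 = (0 - (-4)·0.8750 - (2)·1.2500 - (2)·0.3750) / (9) = 0.0278
  x2 = (7 - (-1)·0.0000 - (-3)·1.2500 - (-3)·0.3750) / (8) = 1.4844
  x3 = (-10 - (2)·0.0000 - (2)·0.8750 - (1)·0.3750) / (-8) = 1.5156
  x4 = (3 - (-4)·0.0000 - (-1)·0.8750 - (-1)·1.2500) / (8) = 0.6406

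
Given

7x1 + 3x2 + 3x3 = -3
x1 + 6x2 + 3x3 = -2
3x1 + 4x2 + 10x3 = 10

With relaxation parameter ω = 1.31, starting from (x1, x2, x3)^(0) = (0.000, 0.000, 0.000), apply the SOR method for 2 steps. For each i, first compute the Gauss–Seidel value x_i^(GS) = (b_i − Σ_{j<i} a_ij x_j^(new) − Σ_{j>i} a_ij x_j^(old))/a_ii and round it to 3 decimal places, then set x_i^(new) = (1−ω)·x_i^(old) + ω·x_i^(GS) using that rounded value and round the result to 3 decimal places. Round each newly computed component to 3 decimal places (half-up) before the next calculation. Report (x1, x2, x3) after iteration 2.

Iteration 1:
  x1: GS value = (-3 - (3)·0.000 - (3)·0.000) / (7) = -0.429;  x1 ← (1−ω)·0.000 + ω·-0.429 = -0.562
  x2: GS value = (-2 - (1)·-0.562 - (3)·0.000) / (6) = -0.240;  x2 ← (1−ω)·0.000 + ω·-0.240 = -0.314
  x3: GS value = (10 - (3)·-0.562 - (4)·-0.314) / (10) = 1.294;  x3 ← (1−ω)·0.000 + ω·1.294 = 1.695
Iteration 2:
  x1: GS value = (-3 - (3)·-0.314 - (3)·1.695) / (7) = -1.020;  x1 ← (1−ω)·-0.562 + ω·-1.020 = -1.162
  x2: GS value = (-2 - (1)·-1.162 - (3)·1.695) / (6) = -0.987;  x2 ← (1−ω)·-0.314 + ω·-0.987 = -1.196
  x3: GS value = (10 - (3)·-1.162 - (4)·-1.196) / (10) = 1.827;  x3 ← (1−ω)·1.695 + ω·1.827 = 1.868

(-1.162, -1.196, 1.868)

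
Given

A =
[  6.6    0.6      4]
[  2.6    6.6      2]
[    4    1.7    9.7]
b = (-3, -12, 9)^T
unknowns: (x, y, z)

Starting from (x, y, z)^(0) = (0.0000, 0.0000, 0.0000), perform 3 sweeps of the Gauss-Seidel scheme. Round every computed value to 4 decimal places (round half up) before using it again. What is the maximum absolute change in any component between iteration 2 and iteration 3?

0.1775

Iteration 1:
  x = (-3 - (0.6)·0.0000 - (4)·0.0000) / (6.6) = -0.4545
  y = (-12 - (2.6)·-0.4545 - (2)·0.0000) / (6.6) = -1.6391
  z = (9 - (4)·-0.4545 - (1.7)·-1.6391) / (9.7) = 1.4025
Iteration 2:
  x = (-3 - (0.6)·-1.6391 - (4)·1.4025) / (6.6) = -1.1555
  y = (-12 - (2.6)·-1.1555 - (2)·1.4025) / (6.6) = -1.7880
  z = (9 - (4)·-1.1555 - (1.7)·-1.7880) / (9.7) = 1.7177
Iteration 3:
  x = (-3 - (0.6)·-1.7880 - (4)·1.7177) / (6.6) = -1.3330
  y = (-12 - (2.6)·-1.3330 - (2)·1.7177) / (6.6) = -1.8136
  z = (9 - (4)·-1.3330 - (1.7)·-1.8136) / (9.7) = 1.7954
Change: (-0.1775, -0.0256, 0.0777) → max |·| = 0.1775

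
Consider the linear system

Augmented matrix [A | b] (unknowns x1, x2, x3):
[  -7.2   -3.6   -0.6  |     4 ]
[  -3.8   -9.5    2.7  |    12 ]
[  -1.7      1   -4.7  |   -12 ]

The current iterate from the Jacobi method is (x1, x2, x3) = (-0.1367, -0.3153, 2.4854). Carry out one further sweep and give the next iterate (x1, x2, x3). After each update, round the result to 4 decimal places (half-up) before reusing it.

(-0.6050, -0.5021, 2.5356)

One sweep:
  x1 = (4 - (-3.6)·-0.3153 - (-0.6)·2.4854) / (-7.2) = -0.6050
  x2 = (12 - (-3.8)·-0.1367 - (2.7)·2.4854) / (-9.5) = -0.5021
  x3 = (-12 - (-1.7)·-0.1367 - (1)·-0.3153) / (-4.7) = 2.5356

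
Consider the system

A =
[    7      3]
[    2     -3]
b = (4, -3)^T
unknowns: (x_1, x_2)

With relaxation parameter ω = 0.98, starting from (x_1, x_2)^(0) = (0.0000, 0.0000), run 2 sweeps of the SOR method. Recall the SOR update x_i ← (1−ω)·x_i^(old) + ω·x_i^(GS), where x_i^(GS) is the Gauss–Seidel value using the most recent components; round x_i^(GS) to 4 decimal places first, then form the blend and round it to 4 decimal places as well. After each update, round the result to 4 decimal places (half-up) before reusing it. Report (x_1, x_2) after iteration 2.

Iteration 1:
  x_1: GS value = (4 - (3)·0.0000) / (7) = 0.5714;  x_1 ← (1−ω)·0.0000 + ω·0.5714 = 0.5600
  x_2: GS value = (-3 - (2)·0.5600) / (-3) = 1.3733;  x_2 ← (1−ω)·0.0000 + ω·1.3733 = 1.3458
Iteration 2:
  x_1: GS value = (4 - (3)·1.3458) / (7) = -0.0053;  x_1 ← (1−ω)·0.5600 + ω·-0.0053 = 0.0060
  x_2: GS value = (-3 - (2)·0.0060) / (-3) = 1.0040;  x_2 ← (1−ω)·1.3458 + ω·1.0040 = 1.0108

(0.0060, 1.0108)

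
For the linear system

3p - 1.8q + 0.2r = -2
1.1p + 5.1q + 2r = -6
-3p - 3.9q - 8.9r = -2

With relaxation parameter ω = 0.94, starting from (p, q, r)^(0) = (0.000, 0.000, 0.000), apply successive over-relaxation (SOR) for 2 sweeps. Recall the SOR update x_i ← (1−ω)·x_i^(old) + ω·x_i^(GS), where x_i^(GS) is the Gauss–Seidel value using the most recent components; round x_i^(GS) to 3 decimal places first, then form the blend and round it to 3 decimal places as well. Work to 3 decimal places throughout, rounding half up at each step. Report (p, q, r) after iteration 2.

(-1.267, -1.207, 1.159)

Iteration 1:
  p: GS value = (-2 - (-1.8)·0.000 - (0.2)·0.000) / (3) = -0.667;  p ← (1−ω)·0.000 + ω·-0.667 = -0.627
  q: GS value = (-6 - (1.1)·-0.627 - (2)·0.000) / (5.1) = -1.041;  q ← (1−ω)·0.000 + ω·-1.041 = -0.979
  r: GS value = (-2 - (-3)·-0.627 - (-3.9)·-0.979) / (-8.9) = 0.865;  r ← (1−ω)·0.000 + ω·0.865 = 0.813
Iteration 2:
  p: GS value = (-2 - (-1.8)·-0.979 - (0.2)·0.813) / (3) = -1.308;  p ← (1−ω)·-0.627 + ω·-1.308 = -1.267
  q: GS value = (-6 - (1.1)·-1.267 - (2)·0.813) / (5.1) = -1.222;  q ← (1−ω)·-0.979 + ω·-1.222 = -1.207
  r: GS value = (-2 - (-3)·-1.267 - (-3.9)·-1.207) / (-8.9) = 1.181;  r ← (1−ω)·0.813 + ω·1.181 = 1.159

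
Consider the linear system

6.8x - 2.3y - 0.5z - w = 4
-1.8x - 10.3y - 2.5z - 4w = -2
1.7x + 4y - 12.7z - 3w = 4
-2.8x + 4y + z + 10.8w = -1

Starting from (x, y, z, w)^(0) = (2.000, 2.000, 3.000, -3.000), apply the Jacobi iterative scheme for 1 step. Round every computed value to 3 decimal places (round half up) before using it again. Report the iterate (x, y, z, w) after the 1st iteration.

(1.044, 0.282, 1.291, -0.593)

Iteration 1:
  x = (4 - (-2.3)·2.000 - (-0.5)·3.000 - (-1)·-3.000) / (6.8) = 1.044
  y = (-2 - (-1.8)·2.000 - (-2.5)·3.000 - (-4)·-3.000) / (-10.3) = 0.282
  z = (4 - (1.7)·2.000 - (4)·2.000 - (-3)·-3.000) / (-12.7) = 1.291
  w = (-1 - (-2.8)·2.000 - (4)·2.000 - (1)·3.000) / (10.8) = -0.593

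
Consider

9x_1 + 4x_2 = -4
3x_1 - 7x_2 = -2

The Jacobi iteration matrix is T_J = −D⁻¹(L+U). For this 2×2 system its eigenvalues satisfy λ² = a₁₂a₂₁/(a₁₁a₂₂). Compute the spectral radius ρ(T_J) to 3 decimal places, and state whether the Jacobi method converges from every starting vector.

a₁₂a₂₁/(a₁₁a₂₂) = (4)·(3) / ((9)·(-7)) = -0.190476
ρ = √|-0.190476| = √0.190476 = 0.436
ρ < 1, so Jacobi converges

0.436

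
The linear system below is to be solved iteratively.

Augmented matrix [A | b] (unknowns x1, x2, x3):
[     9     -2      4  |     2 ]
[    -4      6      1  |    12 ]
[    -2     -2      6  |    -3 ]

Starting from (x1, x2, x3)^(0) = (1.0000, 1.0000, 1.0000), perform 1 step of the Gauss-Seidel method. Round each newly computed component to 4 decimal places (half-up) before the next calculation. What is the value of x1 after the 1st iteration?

0.0000

Iteration 1:
  x1 = (2 - (-2)·1.0000 - (4)·1.0000) / (9) = 0.0000
  x2 = (12 - (-4)·0.0000 - (1)·1.0000) / (6) = 1.8333
  x3 = (-3 - (-2)·0.0000 - (-2)·1.8333) / (6) = 0.1111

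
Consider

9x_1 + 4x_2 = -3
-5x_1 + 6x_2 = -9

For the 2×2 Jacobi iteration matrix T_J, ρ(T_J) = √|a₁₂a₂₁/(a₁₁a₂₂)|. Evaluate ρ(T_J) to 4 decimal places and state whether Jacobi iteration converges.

a₁₂a₂₁/(a₁₁a₂₂) = (4)·(-5) / ((9)·(6)) = -0.370370
ρ = √|-0.370370| = √0.370370 = 0.6086
ρ < 1, so Jacobi converges

0.6086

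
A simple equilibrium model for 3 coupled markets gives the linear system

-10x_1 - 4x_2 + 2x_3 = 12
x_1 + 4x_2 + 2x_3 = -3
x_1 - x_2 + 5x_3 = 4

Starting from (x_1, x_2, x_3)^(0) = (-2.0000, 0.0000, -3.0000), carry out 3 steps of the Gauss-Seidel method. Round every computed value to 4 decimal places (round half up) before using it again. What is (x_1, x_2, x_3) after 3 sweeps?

(-0.5880, -1.0330, 0.7110)

Iteration 1:
  x_1 = (12 - (-4)·0.0000 - (2)·-3.0000) / (-10) = -1.8000
  x_2 = (-3 - (1)·-1.8000 - (2)·-3.0000) / (4) = 1.2000
  x_3 = (4 - (1)·-1.8000 - (-1)·1.2000) / (5) = 1.4000
Iteration 2:
  x_1 = (12 - (-4)·1.2000 - (2)·1.4000) / (-10) = -1.4000
  x_2 = (-3 - (1)·-1.4000 - (2)·1.4000) / (4) = -1.1000
  x_3 = (4 - (1)·-1.4000 - (-1)·-1.1000) / (5) = 0.8600
Iteration 3:
  x_1 = (12 - (-4)·-1.1000 - (2)·0.8600) / (-10) = -0.5880
  x_2 = (-3 - (1)·-0.5880 - (2)·0.8600) / (4) = -1.0330
  x_3 = (4 - (1)·-0.5880 - (-1)·-1.0330) / (5) = 0.7110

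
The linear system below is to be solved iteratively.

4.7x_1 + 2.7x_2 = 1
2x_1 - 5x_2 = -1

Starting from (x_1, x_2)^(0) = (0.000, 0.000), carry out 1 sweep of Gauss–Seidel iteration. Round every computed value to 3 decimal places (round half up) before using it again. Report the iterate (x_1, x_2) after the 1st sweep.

Iteration 1:
  x_1 = (1 - (2.7)·0.000) / (4.7) = 0.213
  x_2 = (-1 - (2)·0.213) / (-5) = 0.285

(0.213, 0.285)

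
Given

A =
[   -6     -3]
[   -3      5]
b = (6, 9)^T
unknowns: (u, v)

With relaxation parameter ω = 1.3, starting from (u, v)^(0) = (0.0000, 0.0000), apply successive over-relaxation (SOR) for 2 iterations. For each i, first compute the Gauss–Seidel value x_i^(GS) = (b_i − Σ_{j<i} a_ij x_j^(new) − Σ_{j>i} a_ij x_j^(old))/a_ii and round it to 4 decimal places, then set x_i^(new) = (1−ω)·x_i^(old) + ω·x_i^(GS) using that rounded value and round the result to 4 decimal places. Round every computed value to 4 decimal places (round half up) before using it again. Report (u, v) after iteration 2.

Iteration 1:
  u: GS value = (6 - (-3)·0.0000) / (-6) = -1.0000;  u ← (1−ω)·0.0000 + ω·-1.0000 = -1.3000
  v: GS value = (9 - (-3)·-1.3000) / (5) = 1.0200;  v ← (1−ω)·0.0000 + ω·1.0200 = 1.3260
Iteration 2:
  u: GS value = (6 - (-3)·1.3260) / (-6) = -1.6630;  u ← (1−ω)·-1.3000 + ω·-1.6630 = -1.7719
  v: GS value = (9 - (-3)·-1.7719) / (5) = 0.7369;  v ← (1−ω)·1.3260 + ω·0.7369 = 0.5602

(-1.7719, 0.5602)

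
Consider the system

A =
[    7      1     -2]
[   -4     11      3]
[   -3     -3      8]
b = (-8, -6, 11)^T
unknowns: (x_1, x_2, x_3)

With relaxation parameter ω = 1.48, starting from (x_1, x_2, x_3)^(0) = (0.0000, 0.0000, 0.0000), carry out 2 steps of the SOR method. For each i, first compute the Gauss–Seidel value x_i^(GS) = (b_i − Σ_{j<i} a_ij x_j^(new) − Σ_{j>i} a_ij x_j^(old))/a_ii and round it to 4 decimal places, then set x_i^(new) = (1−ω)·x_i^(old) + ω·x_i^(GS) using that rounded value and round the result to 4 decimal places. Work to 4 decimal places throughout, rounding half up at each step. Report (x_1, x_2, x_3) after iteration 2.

(-0.4558, -0.2859, 1.5548)

Iteration 1:
  x_1: GS value = (-8 - (1)·0.0000 - (-2)·0.0000) / (7) = -1.1429;  x_1 ← (1−ω)·0.0000 + ω·-1.1429 = -1.6915
  x_2: GS value = (-6 - (-4)·-1.6915 - (3)·0.0000) / (11) = -1.1605;  x_2 ← (1−ω)·0.0000 + ω·-1.1605 = -1.7175
  x_3: GS value = (11 - (-3)·-1.6915 - (-3)·-1.7175) / (8) = 0.0966;  x_3 ← (1−ω)·0.0000 + ω·0.0966 = 0.1430
Iteration 2:
  x_1: GS value = (-8 - (1)·-1.7175 - (-2)·0.1430) / (7) = -0.8566;  x_1 ← (1−ω)·-1.6915 + ω·-0.8566 = -0.4558
  x_2: GS value = (-6 - (-4)·-0.4558 - (3)·0.1430) / (11) = -0.7502;  x_2 ← (1−ω)·-1.7175 + ω·-0.7502 = -0.2859
  x_3: GS value = (11 - (-3)·-0.4558 - (-3)·-0.2859) / (8) = 1.0969;  x_3 ← (1−ω)·0.1430 + ω·1.0969 = 1.5548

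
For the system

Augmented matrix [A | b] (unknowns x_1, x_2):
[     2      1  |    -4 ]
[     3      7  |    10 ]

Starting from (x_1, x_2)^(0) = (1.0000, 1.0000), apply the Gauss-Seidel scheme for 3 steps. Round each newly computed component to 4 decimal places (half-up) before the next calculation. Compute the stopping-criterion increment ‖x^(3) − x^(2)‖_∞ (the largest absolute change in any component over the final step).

Iteration 1:
  x_1 = (-4 - (1)·1.0000) / (2) = -2.5000
  x_2 = (10 - (3)·-2.5000) / (7) = 2.5000
Iteration 2:
  x_1 = (-4 - (1)·2.5000) / (2) = -3.2500
  x_2 = (10 - (3)·-3.2500) / (7) = 2.8214
Iteration 3:
  x_1 = (-4 - (1)·2.8214) / (2) = -3.4107
  x_2 = (10 - (3)·-3.4107) / (7) = 2.8903
Change: (-0.1607, 0.0689) → max |·| = 0.1607

0.1607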